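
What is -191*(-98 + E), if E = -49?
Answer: 28077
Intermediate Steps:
-191*(-98 + E) = -191*(-98 - 49) = -191*(-147) = 28077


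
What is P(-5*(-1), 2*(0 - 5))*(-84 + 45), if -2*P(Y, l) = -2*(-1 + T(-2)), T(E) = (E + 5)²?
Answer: -312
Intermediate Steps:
T(E) = (5 + E)²
P(Y, l) = 8 (P(Y, l) = -(-1)*(-1 + (5 - 2)²) = -(-1)*(-1 + 3²) = -(-1)*(-1 + 9) = -(-1)*8 = -½*(-16) = 8)
P(-5*(-1), 2*(0 - 5))*(-84 + 45) = 8*(-84 + 45) = 8*(-39) = -312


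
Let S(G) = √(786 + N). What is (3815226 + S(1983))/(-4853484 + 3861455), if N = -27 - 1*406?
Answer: -3815226/992029 - √353/992029 ≈ -3.8459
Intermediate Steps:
N = -433 (N = -27 - 406 = -433)
S(G) = √353 (S(G) = √(786 - 433) = √353)
(3815226 + S(1983))/(-4853484 + 3861455) = (3815226 + √353)/(-4853484 + 3861455) = (3815226 + √353)/(-992029) = (3815226 + √353)*(-1/992029) = -3815226/992029 - √353/992029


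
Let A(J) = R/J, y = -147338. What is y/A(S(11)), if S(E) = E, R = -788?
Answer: 810359/394 ≈ 2056.8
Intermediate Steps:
A(J) = -788/J
y/A(S(11)) = -147338/((-788/11)) = -147338/((-788*1/11)) = -147338/(-788/11) = -147338*(-11/788) = 810359/394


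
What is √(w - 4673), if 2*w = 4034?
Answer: 4*I*√166 ≈ 51.536*I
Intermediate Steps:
w = 2017 (w = (½)*4034 = 2017)
√(w - 4673) = √(2017 - 4673) = √(-2656) = 4*I*√166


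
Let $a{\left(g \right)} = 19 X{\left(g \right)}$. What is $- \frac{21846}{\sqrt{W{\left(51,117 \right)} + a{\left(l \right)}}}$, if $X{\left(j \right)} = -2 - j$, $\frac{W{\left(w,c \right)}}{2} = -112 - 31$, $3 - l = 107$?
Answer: $- \frac{10923 \sqrt{413}}{413} \approx -537.49$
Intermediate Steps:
$l = -104$ ($l = 3 - 107 = -104$)
$W{\left(w,c \right)} = -286$ ($W{\left(w,c \right)} = 2 \left(-112 - 31\right) = 2 \left(-143\right) = -286$)
$a{\left(g \right)} = -38 - 19 g$ ($a{\left(g \right)} = 19 \left(-2 - g\right) = -38 - 19 g$)
$- \frac{21846}{\sqrt{W{\left(51,117 \right)} + a{\left(l \right)}}} = - \frac{21846}{\sqrt{-286 - -1938}} = - \frac{21846}{\sqrt{-286 + \left(-38 + 1976\right)}} = - \frac{21846}{\sqrt{-286 + 1938}} = - \frac{21846}{\sqrt{1652}} = - \frac{21846}{2 \sqrt{413}} = - 21846 \frac{\sqrt{413}}{826} = - \frac{10923 \sqrt{413}}{413}$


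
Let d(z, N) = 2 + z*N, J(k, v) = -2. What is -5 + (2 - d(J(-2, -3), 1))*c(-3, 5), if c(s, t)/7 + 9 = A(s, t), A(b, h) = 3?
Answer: -89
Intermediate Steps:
d(z, N) = 2 + N*z
c(s, t) = -42 (c(s, t) = -63 + 7*3 = -63 + 21 = -42)
-5 + (2 - d(J(-2, -3), 1))*c(-3, 5) = -5 + (2 - (2 + 1*(-2)))*(-42) = -5 + (2 - (2 - 2))*(-42) = -5 + (2 - 1*0)*(-42) = -5 + (2 + 0)*(-42) = -5 + 2*(-42) = -5 - 84 = -89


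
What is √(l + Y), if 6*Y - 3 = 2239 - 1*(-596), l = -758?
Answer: I*√285 ≈ 16.882*I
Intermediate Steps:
Y = 473 (Y = ½ + (2239 - 1*(-596))/6 = ½ + (2239 + 596)/6 = ½ + (⅙)*2835 = ½ + 945/2 = 473)
√(l + Y) = √(-758 + 473) = √(-285) = I*√285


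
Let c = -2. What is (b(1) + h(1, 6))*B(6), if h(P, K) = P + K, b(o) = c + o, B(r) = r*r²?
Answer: 1296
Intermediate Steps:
B(r) = r³
b(o) = -2 + o
h(P, K) = K + P
(b(1) + h(1, 6))*B(6) = ((-2 + 1) + (6 + 1))*6³ = (-1 + 7)*216 = 6*216 = 1296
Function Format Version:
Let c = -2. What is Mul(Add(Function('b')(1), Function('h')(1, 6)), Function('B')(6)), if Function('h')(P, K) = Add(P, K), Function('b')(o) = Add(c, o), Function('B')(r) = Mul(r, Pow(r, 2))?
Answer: 1296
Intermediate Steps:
Function('B')(r) = Pow(r, 3)
Function('b')(o) = Add(-2, o)
Function('h')(P, K) = Add(K, P)
Mul(Add(Function('b')(1), Function('h')(1, 6)), Function('B')(6)) = Mul(Add(Add(-2, 1), Add(6, 1)), Pow(6, 3)) = Mul(Add(-1, 7), 216) = Mul(6, 216) = 1296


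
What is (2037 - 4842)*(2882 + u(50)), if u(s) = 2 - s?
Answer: -7949370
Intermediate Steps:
(2037 - 4842)*(2882 + u(50)) = (2037 - 4842)*(2882 + (2 - 1*50)) = -2805*(2882 + (2 - 50)) = -2805*(2882 - 48) = -2805*2834 = -7949370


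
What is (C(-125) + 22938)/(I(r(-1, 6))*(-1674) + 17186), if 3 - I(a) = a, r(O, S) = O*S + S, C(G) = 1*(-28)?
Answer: 11455/6082 ≈ 1.8834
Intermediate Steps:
C(G) = -28
r(O, S) = S + O*S
I(a) = 3 - a
(C(-125) + 22938)/(I(r(-1, 6))*(-1674) + 17186) = (-28 + 22938)/((3 - 6*(1 - 1))*(-1674) + 17186) = 22910/((3 - 6*0)*(-1674) + 17186) = 22910/((3 - 1*0)*(-1674) + 17186) = 22910/((3 + 0)*(-1674) + 17186) = 22910/(3*(-1674) + 17186) = 22910/(-5022 + 17186) = 22910/12164 = 22910*(1/12164) = 11455/6082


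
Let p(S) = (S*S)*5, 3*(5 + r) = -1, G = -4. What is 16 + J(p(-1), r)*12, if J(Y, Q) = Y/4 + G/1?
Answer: -17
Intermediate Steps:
r = -16/3 (r = -5 + (⅓)*(-1) = -5 - ⅓ = -16/3 ≈ -5.3333)
p(S) = 5*S² (p(S) = S²*5 = 5*S²)
J(Y, Q) = -4 + Y/4 (J(Y, Q) = Y/4 - 4/1 = Y*(¼) - 4*1 = Y/4 - 4 = -4 + Y/4)
16 + J(p(-1), r)*12 = 16 + (-4 + (5*(-1)²)/4)*12 = 16 + (-4 + (5*1)/4)*12 = 16 + (-4 + (¼)*5)*12 = 16 + (-4 + 5/4)*12 = 16 - 11/4*12 = 16 - 33 = -17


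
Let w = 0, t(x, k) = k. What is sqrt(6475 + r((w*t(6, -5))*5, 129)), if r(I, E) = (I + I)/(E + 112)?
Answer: 5*sqrt(259) ≈ 80.467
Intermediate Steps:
r(I, E) = 2*I/(112 + E) (r(I, E) = (2*I)/(112 + E) = 2*I/(112 + E))
sqrt(6475 + r((w*t(6, -5))*5, 129)) = sqrt(6475 + 2*((0*(-5))*5)/(112 + 129)) = sqrt(6475 + 2*(0*5)/241) = sqrt(6475 + 2*0*(1/241)) = sqrt(6475 + 0) = sqrt(6475) = 5*sqrt(259)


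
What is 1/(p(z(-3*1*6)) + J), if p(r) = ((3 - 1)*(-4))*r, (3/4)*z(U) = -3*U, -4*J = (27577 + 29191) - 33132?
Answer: -1/6485 ≈ -0.00015420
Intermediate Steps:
J = -5909 (J = -((27577 + 29191) - 33132)/4 = -(56768 - 33132)/4 = -1/4*23636 = -5909)
z(U) = -4*U (z(U) = 4*(-3*U)/3 = -4*U)
p(r) = -8*r (p(r) = (2*(-4))*r = -8*r)
1/(p(z(-3*1*6)) + J) = 1/(-(-32)*-3*1*6 - 5909) = 1/(-(-32)*(-3*6) - 5909) = 1/(-(-32)*(-18) - 5909) = 1/(-8*72 - 5909) = 1/(-576 - 5909) = 1/(-6485) = -1/6485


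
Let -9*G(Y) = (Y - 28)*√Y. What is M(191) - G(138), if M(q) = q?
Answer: 191 + 110*√138/9 ≈ 334.58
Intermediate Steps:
G(Y) = -√Y*(-28 + Y)/9 (G(Y) = -(Y - 28)*√Y/9 = -(-28 + Y)*√Y/9 = -√Y*(-28 + Y)/9)
M(191) - G(138) = 191 - √138*(28 - 1*138)/9 = 191 - √138*(28 - 138)/9 = 191 - √138*(-110)/9 = 191 - (-110)*√138/9 = 191 + 110*√138/9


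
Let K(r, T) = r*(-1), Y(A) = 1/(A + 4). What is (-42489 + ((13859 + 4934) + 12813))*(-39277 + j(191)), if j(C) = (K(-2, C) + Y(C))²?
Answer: 16252182943852/38025 ≈ 4.2741e+8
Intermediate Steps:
Y(A) = 1/(4 + A)
K(r, T) = -r
j(C) = (2 + 1/(4 + C))² (j(C) = (-1*(-2) + 1/(4 + C))² = (2 + 1/(4 + C))²)
(-42489 + ((13859 + 4934) + 12813))*(-39277 + j(191)) = (-42489 + ((13859 + 4934) + 12813))*(-39277 + (9 + 2*191)²/(4 + 191)²) = (-42489 + (18793 + 12813))*(-39277 + (9 + 382)²/195²) = (-42489 + 31606)*(-39277 + (1/38025)*391²) = -10883*(-39277 + (1/38025)*152881) = -10883*(-39277 + 152881/38025) = -10883*(-1493355044/38025) = 16252182943852/38025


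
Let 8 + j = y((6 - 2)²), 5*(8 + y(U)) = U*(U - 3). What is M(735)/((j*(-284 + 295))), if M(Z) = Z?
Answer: 3675/1408 ≈ 2.6101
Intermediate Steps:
y(U) = -8 + U*(-3 + U)/5 (y(U) = -8 + (U*(U - 3))/5 = -8 + (U*(-3 + U))/5 = -8 + U*(-3 + U)/5)
j = 128/5 (j = -8 + (-8 - 3*(6 - 2)²/5 + ((6 - 2)²)²/5) = -8 + (-8 - ⅗*4² + (4²)²/5) = -8 + (-8 - ⅗*16 + (⅕)*16²) = -8 + (-8 - 48/5 + (⅕)*256) = -8 + (-8 - 48/5 + 256/5) = -8 + 168/5 = 128/5 ≈ 25.600)
M(735)/((j*(-284 + 295))) = 735/((128*(-284 + 295)/5)) = 735/(((128/5)*11)) = 735/(1408/5) = 735*(5/1408) = 3675/1408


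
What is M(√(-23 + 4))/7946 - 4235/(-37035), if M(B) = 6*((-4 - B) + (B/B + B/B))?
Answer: 3320689/29428011 - 3*I*√19/3973 ≈ 0.11284 - 0.0032914*I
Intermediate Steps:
M(B) = -12 - 6*B (M(B) = 6*((-4 - B) + (1 + 1)) = 6*((-4 - B) + 2) = 6*(-2 - B) = -12 - 6*B)
M(√(-23 + 4))/7946 - 4235/(-37035) = (-12 - 6*√(-23 + 4))/7946 - 4235/(-37035) = (-12 - 6*I*√19)*(1/7946) - 4235*(-1/37035) = (-12 - 6*I*√19)*(1/7946) + 847/7407 = (-6/3973 - 3*I*√19/3973) + 847/7407 = 3320689/29428011 - 3*I*√19/3973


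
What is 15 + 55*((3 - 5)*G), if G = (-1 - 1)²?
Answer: -425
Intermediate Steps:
G = 4 (G = (-2)² = 4)
15 + 55*((3 - 5)*G) = 15 + 55*((3 - 5)*4) = 15 + 55*(-2*4) = 15 + 55*(-8) = 15 - 440 = -425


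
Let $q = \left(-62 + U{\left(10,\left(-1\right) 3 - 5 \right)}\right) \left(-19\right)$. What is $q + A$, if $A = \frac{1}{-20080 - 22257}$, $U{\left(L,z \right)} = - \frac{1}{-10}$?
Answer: $\frac{497925447}{423370} \approx 1176.1$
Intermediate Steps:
$U{\left(L,z \right)} = \frac{1}{10}$ ($U{\left(L,z \right)} = \left(-1\right) \left(- \frac{1}{10}\right) = \frac{1}{10}$)
$A = - \frac{1}{42337}$ ($A = \frac{1}{-20080 - 22257} = \frac{1}{-42337} = - \frac{1}{42337} \approx -2.362 \cdot 10^{-5}$)
$q = \frac{11761}{10}$ ($q = \left(-62 + \frac{1}{10}\right) \left(-19\right) = \left(- \frac{619}{10}\right) \left(-19\right) = \frac{11761}{10} \approx 1176.1$)
$q + A = \frac{11761}{10} - \frac{1}{42337} = \frac{497925447}{423370}$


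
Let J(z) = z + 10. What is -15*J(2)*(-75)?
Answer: 13500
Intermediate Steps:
J(z) = 10 + z
-15*J(2)*(-75) = -15*(10 + 2)*(-75) = -15*12*(-75) = -180*(-75) = 13500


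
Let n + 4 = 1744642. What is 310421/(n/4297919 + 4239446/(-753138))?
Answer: -502404921520632531/8453421169415 ≈ -59432.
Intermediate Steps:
n = 1744638 (n = -4 + 1744642 = 1744638)
310421/(n/4297919 + 4239446/(-753138)) = 310421/(1744638/4297919 + 4239446/(-753138)) = 310421/(1744638*(1/4297919) + 4239446*(-1/753138)) = 310421/(1744638/4297919 - 2119723/376569) = 310421/(-8453421169415/1618463059911) = 310421*(-1618463059911/8453421169415) = -502404921520632531/8453421169415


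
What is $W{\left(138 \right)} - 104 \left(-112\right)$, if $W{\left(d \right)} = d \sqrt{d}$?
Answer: $11648 + 138 \sqrt{138} \approx 13269.0$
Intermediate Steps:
$W{\left(d \right)} = d^{\frac{3}{2}}$
$W{\left(138 \right)} - 104 \left(-112\right) = 138^{\frac{3}{2}} - 104 \left(-112\right) = 138 \sqrt{138} - -11648 = 138 \sqrt{138} + 11648 = 11648 + 138 \sqrt{138}$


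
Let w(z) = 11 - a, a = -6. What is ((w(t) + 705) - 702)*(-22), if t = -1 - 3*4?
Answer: -440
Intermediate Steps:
t = -13 (t = -1 - 12 = -13)
w(z) = 17 (w(z) = 11 - 1*(-6) = 11 + 6 = 17)
((w(t) + 705) - 702)*(-22) = ((17 + 705) - 702)*(-22) = (722 - 702)*(-22) = 20*(-22) = -440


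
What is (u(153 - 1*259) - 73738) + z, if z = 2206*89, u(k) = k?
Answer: 122490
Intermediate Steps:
z = 196334
(u(153 - 1*259) - 73738) + z = ((153 - 1*259) - 73738) + 196334 = ((153 - 259) - 73738) + 196334 = (-106 - 73738) + 196334 = -73844 + 196334 = 122490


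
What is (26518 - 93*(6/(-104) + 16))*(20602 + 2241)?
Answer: 29737908277/52 ≈ 5.7188e+8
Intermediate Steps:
(26518 - 93*(6/(-104) + 16))*(20602 + 2241) = (26518 - 93*(6*(-1/104) + 16))*22843 = (26518 - 93*(-3/52 + 16))*22843 = (26518 - 93*829/52)*22843 = (26518 - 77097/52)*22843 = (1301839/52)*22843 = 29737908277/52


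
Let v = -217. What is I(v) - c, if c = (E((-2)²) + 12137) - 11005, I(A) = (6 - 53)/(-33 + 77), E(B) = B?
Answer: -50031/44 ≈ -1137.1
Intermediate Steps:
I(A) = -47/44
c = 1136 (c = ((-2)² + 12137) - 11005 = (4 + 12137) - 11005 = 12141 - 11005 = 1136)
I(v) - c = -47/44 - 1*1136 = -47/44 - 1136 = -50031/44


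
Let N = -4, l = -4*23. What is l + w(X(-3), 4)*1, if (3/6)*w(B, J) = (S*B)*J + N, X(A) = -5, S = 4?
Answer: -260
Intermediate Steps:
l = -92
w(B, J) = -8 + 8*B*J (w(B, J) = 2*((4*B)*J - 4) = 2*(4*B*J - 4) = 2*(-4 + 4*B*J) = -8 + 8*B*J)
l + w(X(-3), 4)*1 = -92 + (-8 + 8*(-5)*4)*1 = -92 + (-8 - 160)*1 = -92 - 168*1 = -92 - 168 = -260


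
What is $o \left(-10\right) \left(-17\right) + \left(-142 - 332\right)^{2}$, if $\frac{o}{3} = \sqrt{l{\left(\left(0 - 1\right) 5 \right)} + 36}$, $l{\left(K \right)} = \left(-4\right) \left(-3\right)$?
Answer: $224676 + 2040 \sqrt{3} \approx 2.2821 \cdot 10^{5}$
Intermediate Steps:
$l{\left(K \right)} = 12$
$o = 12 \sqrt{3}$ ($o = 3 \sqrt{12 + 36} = 3 \sqrt{48} = 3 \cdot 4 \sqrt{3} = 12 \sqrt{3} \approx 20.785$)
$o \left(-10\right) \left(-17\right) + \left(-142 - 332\right)^{2} = 12 \sqrt{3} \left(-10\right) \left(-17\right) + \left(-142 - 332\right)^{2} = - 120 \sqrt{3} \left(-17\right) + \left(-474\right)^{2} = 2040 \sqrt{3} + 224676 = 224676 + 2040 \sqrt{3}$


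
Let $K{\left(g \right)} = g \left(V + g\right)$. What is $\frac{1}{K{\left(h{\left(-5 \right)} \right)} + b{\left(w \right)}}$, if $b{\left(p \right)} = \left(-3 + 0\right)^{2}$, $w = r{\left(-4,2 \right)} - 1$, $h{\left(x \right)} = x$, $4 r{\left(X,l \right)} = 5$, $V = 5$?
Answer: $\frac{1}{9} \approx 0.11111$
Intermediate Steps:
$r{\left(X,l \right)} = \frac{5}{4}$ ($r{\left(X,l \right)} = \frac{1}{4} \cdot 5 = \frac{5}{4}$)
$w = \frac{1}{4}$ ($w = \frac{5}{4} - 1 = \frac{1}{4} \approx 0.25$)
$b{\left(p \right)} = 9$ ($b{\left(p \right)} = \left(-3\right)^{2} = 9$)
$K{\left(g \right)} = g \left(5 + g\right)$
$\frac{1}{K{\left(h{\left(-5 \right)} \right)} + b{\left(w \right)}} = \frac{1}{- 5 \left(5 - 5\right) + 9} = \frac{1}{\left(-5\right) 0 + 9} = \frac{1}{0 + 9} = \frac{1}{9}$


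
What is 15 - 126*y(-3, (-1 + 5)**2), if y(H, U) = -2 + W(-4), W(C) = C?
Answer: 771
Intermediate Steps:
y(H, U) = -6 (y(H, U) = -2 - 4 = -6)
15 - 126*y(-3, (-1 + 5)**2) = 15 - 126*(-6) = 15 + 756 = 771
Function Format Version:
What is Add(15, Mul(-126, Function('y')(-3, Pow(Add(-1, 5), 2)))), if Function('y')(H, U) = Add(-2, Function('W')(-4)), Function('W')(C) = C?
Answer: 771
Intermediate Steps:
Function('y')(H, U) = -6 (Function('y')(H, U) = Add(-2, -4) = -6)
Add(15, Mul(-126, Function('y')(-3, Pow(Add(-1, 5), 2)))) = Add(15, Mul(-126, -6)) = Add(15, 756) = 771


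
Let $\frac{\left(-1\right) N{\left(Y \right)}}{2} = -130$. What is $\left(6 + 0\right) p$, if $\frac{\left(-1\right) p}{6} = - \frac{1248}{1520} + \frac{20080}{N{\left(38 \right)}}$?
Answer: $- \frac{3397176}{1235} \approx -2750.8$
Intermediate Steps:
$N{\left(Y \right)} = 260$ ($N{\left(Y \right)} = \left(-2\right) \left(-130\right) = 260$)
$p = - \frac{566196}{1235}$ ($p = - 6 \left(- \frac{1248}{1520} + \frac{20080}{260}\right) = - 6 \left(\left(-1248\right) \frac{1}{1520} + 20080 \cdot \frac{1}{260}\right) = - 6 \left(- \frac{78}{95} + \frac{1004}{13}\right) = \left(-6\right) \frac{94366}{1235} = - \frac{566196}{1235} \approx -458.46$)
$\left(6 + 0\right) p = \left(6 + 0\right) \left(- \frac{566196}{1235}\right) = 6 \left(- \frac{566196}{1235}\right) = - \frac{3397176}{1235}$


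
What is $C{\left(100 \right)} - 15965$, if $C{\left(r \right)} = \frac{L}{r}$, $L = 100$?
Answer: $-15964$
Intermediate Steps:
$C{\left(r \right)} = \frac{100}{r}$
$C{\left(100 \right)} - 15965 = \frac{100}{100} - 15965 = 100 \cdot \frac{1}{100} - 15965 = 1 - 15965 = -15964$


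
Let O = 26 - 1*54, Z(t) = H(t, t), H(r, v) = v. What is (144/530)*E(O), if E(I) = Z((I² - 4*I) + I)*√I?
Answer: 124992*I*√7/265 ≈ 1247.9*I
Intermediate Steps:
Z(t) = t
O = -28 (O = 26 - 54 = -28)
E(I) = √I*(I² - 3*I) (E(I) = ((I² - 4*I) + I)*√I = (I² - 3*I)*√I = √I*(I² - 3*I))
(144/530)*E(O) = (144/530)*((-28)^(3/2)*(-3 - 28)) = (144*(1/530))*(-56*I*√7*(-31)) = 72*(1736*I*√7)/265 = 124992*I*√7/265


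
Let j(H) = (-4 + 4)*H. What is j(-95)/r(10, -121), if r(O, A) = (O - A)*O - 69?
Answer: 0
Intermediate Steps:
j(H) = 0 (j(H) = 0*H = 0)
r(O, A) = -69 + O*(O - A) (r(O, A) = O*(O - A) - 69 = -69 + O*(O - A))
j(-95)/r(10, -121) = 0/(-69 + 10**2 - 1*(-121)*10) = 0/(-69 + 100 + 1210) = 0/1241 = 0*(1/1241) = 0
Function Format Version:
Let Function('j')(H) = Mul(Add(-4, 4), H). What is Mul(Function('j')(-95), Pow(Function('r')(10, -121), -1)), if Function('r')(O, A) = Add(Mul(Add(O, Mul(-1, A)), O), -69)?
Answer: 0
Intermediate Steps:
Function('j')(H) = 0 (Function('j')(H) = Mul(0, H) = 0)
Function('r')(O, A) = Add(-69, Mul(O, Add(O, Mul(-1, A)))) (Function('r')(O, A) = Add(Mul(O, Add(O, Mul(-1, A))), -69) = Add(-69, Mul(O, Add(O, Mul(-1, A)))))
Mul(Function('j')(-95), Pow(Function('r')(10, -121), -1)) = Mul(0, Pow(Add(-69, Pow(10, 2), Mul(-1, -121, 10)), -1)) = Mul(0, Pow(Add(-69, 100, 1210), -1)) = Mul(0, Pow(1241, -1)) = Mul(0, Rational(1, 1241)) = 0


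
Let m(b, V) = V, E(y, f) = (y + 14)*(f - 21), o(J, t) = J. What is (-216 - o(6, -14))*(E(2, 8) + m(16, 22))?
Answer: 41292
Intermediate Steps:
E(y, f) = (-21 + f)*(14 + y) (E(y, f) = (14 + y)*(-21 + f) = (-21 + f)*(14 + y))
(-216 - o(6, -14))*(E(2, 8) + m(16, 22)) = (-216 - 1*6)*((-294 - 21*2 + 14*8 + 8*2) + 22) = (-216 - 6)*((-294 - 42 + 112 + 16) + 22) = -222*(-208 + 22) = -222*(-186) = 41292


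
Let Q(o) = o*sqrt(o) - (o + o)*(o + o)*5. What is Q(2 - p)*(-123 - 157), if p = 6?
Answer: 89600 + 2240*I ≈ 89600.0 + 2240.0*I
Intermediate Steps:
Q(o) = o**(3/2) - 20*o**2 (Q(o) = o**(3/2) - (2*o)*(2*o)*5 = o**(3/2) - 4*o**2*5 = o**(3/2) - 20*o**2)
Q(2 - p)*(-123 - 157) = ((2 - 1*6)**(3/2) - 20*(2 - 1*6)**2)*(-123 - 157) = ((2 - 6)**(3/2) - 20*(2 - 6)**2)*(-280) = ((-4)**(3/2) - 20*(-4)**2)*(-280) = (-8*I - 20*16)*(-280) = (-8*I - 320)*(-280) = (-320 - 8*I)*(-280) = 89600 + 2240*I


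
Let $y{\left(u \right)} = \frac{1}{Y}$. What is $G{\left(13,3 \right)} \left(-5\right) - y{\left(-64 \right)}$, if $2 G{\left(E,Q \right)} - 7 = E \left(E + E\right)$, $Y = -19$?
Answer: $- \frac{32773}{38} \approx -862.45$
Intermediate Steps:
$y{\left(u \right)} = - \frac{1}{19}$ ($y{\left(u \right)} = \frac{1}{-19} = - \frac{1}{19}$)
$G{\left(E,Q \right)} = \frac{7}{2} + E^{2}$ ($G{\left(E,Q \right)} = \frac{7}{2} + \frac{E \left(E + E\right)}{2} = \frac{7}{2} + \frac{E 2 E}{2} = \frac{7}{2} + \frac{2 E^{2}}{2} = \frac{7}{2} + E^{2}$)
$G{\left(13,3 \right)} \left(-5\right) - y{\left(-64 \right)} = \left(\frac{7}{2} + 13^{2}\right) \left(-5\right) - - \frac{1}{19} = \left(\frac{7}{2} + 169\right) \left(-5\right) + \frac{1}{19} = \frac{345}{2} \left(-5\right) + \frac{1}{19} = - \frac{1725}{2} + \frac{1}{19} = - \frac{32773}{38}$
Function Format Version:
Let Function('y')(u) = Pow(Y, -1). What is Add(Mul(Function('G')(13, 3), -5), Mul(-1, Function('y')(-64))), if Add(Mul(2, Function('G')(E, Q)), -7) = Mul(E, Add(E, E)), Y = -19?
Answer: Rational(-32773, 38) ≈ -862.45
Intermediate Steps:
Function('y')(u) = Rational(-1, 19) (Function('y')(u) = Pow(-19, -1) = Rational(-1, 19))
Function('G')(E, Q) = Add(Rational(7, 2), Pow(E, 2)) (Function('G')(E, Q) = Add(Rational(7, 2), Mul(Rational(1, 2), Mul(E, Add(E, E)))) = Add(Rational(7, 2), Mul(Rational(1, 2), Mul(E, Mul(2, E)))) = Add(Rational(7, 2), Mul(Rational(1, 2), Mul(2, Pow(E, 2)))) = Add(Rational(7, 2), Pow(E, 2)))
Add(Mul(Function('G')(13, 3), -5), Mul(-1, Function('y')(-64))) = Add(Mul(Add(Rational(7, 2), Pow(13, 2)), -5), Mul(-1, Rational(-1, 19))) = Add(Mul(Add(Rational(7, 2), 169), -5), Rational(1, 19)) = Add(Mul(Rational(345, 2), -5), Rational(1, 19)) = Add(Rational(-1725, 2), Rational(1, 19)) = Rational(-32773, 38)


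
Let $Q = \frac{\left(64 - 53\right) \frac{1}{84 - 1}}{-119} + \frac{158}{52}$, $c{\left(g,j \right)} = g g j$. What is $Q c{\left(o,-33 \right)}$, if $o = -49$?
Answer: $- \frac{8828786043}{36686} \approx -2.4066 \cdot 10^{5}$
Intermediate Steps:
$c{\left(g,j \right)} = j g^{2}$ ($c{\left(g,j \right)} = g^{2} j = j g^{2}$)
$Q = \frac{779997}{256802}$ ($Q = \frac{11}{83} \left(- \frac{1}{119}\right) + 158 \cdot \frac{1}{52} = 11 \cdot \frac{1}{83} \left(- \frac{1}{119}\right) + \frac{79}{26} = \frac{11}{83} \left(- \frac{1}{119}\right) + \frac{79}{26} = - \frac{11}{9877} + \frac{79}{26} = \frac{779997}{256802} \approx 3.0373$)
$Q c{\left(o,-33 \right)} = \frac{779997 \left(- 33 \left(-49\right)^{2}\right)}{256802} = \frac{779997 \left(\left(-33\right) 2401\right)}{256802} = \frac{779997}{256802} \left(-79233\right) = - \frac{8828786043}{36686}$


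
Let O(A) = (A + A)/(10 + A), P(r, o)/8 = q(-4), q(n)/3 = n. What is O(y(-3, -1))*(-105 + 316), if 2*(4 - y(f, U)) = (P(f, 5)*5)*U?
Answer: 49796/113 ≈ 440.67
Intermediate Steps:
q(n) = 3*n
P(r, o) = -96 (P(r, o) = 8*(3*(-4)) = 8*(-12) = -96)
y(f, U) = 4 + 240*U (y(f, U) = 4 - (-96*5)*U/2 = 4 - (-240)*U = 4 + 240*U)
O(A) = 2*A/(10 + A) (O(A) = (2*A)/(10 + A) = 2*A/(10 + A))
O(y(-3, -1))*(-105 + 316) = (2*(4 + 240*(-1))/(10 + (4 + 240*(-1))))*(-105 + 316) = (2*(4 - 240)/(10 + (4 - 240)))*211 = (2*(-236)/(10 - 236))*211 = (2*(-236)/(-226))*211 = (2*(-236)*(-1/226))*211 = (236/113)*211 = 49796/113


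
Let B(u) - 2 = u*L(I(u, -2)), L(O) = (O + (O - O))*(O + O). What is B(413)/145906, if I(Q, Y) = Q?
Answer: 70444998/72953 ≈ 965.62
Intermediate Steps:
L(O) = 2*O² (L(O) = (O + 0)*(2*O) = O*(2*O) = 2*O²)
B(u) = 2 + 2*u³ (B(u) = 2 + u*(2*u²) = 2 + 2*u³)
B(413)/145906 = (2 + 2*413³)/145906 = (2 + 2*70444997)*(1/145906) = (2 + 140889994)*(1/145906) = 140889996*(1/145906) = 70444998/72953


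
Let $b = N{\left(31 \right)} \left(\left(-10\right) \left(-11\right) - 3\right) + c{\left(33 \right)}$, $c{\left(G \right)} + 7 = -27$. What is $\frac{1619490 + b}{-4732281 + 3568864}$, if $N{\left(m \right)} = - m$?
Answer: $- \frac{1616139}{1163417} \approx -1.3891$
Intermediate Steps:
$c{\left(G \right)} = -34$ ($c{\left(G \right)} = -7 - 27 = -34$)
$b = -3351$ ($b = \left(-1\right) 31 \left(\left(-10\right) \left(-11\right) - 3\right) - 34 = - 31 \left(110 - 3\right) - 34 = \left(-31\right) 107 - 34 = -3317 - 34 = -3351$)
$\frac{1619490 + b}{-4732281 + 3568864} = \frac{1619490 - 3351}{-4732281 + 3568864} = \frac{1616139}{-1163417} = 1616139 \left(- \frac{1}{1163417}\right) = - \frac{1616139}{1163417}$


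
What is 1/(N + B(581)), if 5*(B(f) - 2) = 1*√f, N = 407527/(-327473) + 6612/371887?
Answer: -794264034001643175975/23255202971315778993596 + 205416721446997414205*√581/23255202971315778993596 ≈ 0.17876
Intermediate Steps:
N = -7862565367/6409629029 (N = 407527*(-1/327473) + 6612*(1/371887) = -407527/327473 + 348/19573 = -7862565367/6409629029 ≈ -1.2267)
B(f) = 2 + √f/5 (B(f) = 2 + (1*√f)/5 = 2 + √f/5)
1/(N + B(581)) = 1/(-7862565367/6409629029 + (2 + √581/5)) = 1/(4956692691/6409629029 + √581/5)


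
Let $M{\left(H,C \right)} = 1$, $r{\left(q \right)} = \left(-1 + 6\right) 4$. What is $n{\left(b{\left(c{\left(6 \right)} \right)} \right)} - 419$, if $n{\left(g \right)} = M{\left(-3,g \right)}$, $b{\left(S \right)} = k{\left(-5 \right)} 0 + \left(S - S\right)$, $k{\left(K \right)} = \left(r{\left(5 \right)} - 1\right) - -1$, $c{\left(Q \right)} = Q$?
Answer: $-418$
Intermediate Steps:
$r{\left(q \right)} = 20$ ($r{\left(q \right)} = 5 \cdot 4 = 20$)
$k{\left(K \right)} = 20$ ($k{\left(K \right)} = \left(20 - 1\right) - -1 = \left(20 - 1\right) + 1 = 19 + 1 = 20$)
$b{\left(S \right)} = 0$ ($b{\left(S \right)} = 20 \cdot 0 + \left(S - S\right) = 0 + 0 = 0$)
$n{\left(g \right)} = 1$
$n{\left(b{\left(c{\left(6 \right)} \right)} \right)} - 419 = 1 - 419 = -418$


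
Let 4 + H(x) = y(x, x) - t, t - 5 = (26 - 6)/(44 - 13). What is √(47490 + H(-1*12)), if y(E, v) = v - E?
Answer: √45628621/31 ≈ 217.90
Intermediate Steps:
t = 175/31 (t = 5 + (26 - 6)/(44 - 13) = 5 + 20/31 = 175/31 ≈ 5.6452)
H(x) = -299/31 (H(x) = -4 + ((x - x) - 1*175/31) = -4 + (0 - 175/31) = -4 - 175/31 = -299/31)
√(47490 + H(-1*12)) = √(47490 - 299/31) = √(1471891/31) = √45628621/31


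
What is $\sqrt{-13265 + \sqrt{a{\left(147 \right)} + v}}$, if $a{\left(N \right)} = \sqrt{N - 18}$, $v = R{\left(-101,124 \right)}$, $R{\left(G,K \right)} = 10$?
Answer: $\sqrt{-13265 + \sqrt{10 + \sqrt{129}}} \approx 115.15 i$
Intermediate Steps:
$v = 10$
$a{\left(N \right)} = \sqrt{-18 + N}$
$\sqrt{-13265 + \sqrt{a{\left(147 \right)} + v}} = \sqrt{-13265 + \sqrt{\sqrt{-18 + 147} + 10}} = \sqrt{-13265 + \sqrt{\sqrt{129} + 10}} = \sqrt{-13265 + \sqrt{10 + \sqrt{129}}}$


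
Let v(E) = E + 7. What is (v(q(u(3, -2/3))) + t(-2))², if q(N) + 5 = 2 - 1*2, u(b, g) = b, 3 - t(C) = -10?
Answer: 225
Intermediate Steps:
t(C) = 13 (t(C) = 3 - 1*(-10) = 3 + 10 = 13)
q(N) = -5 (q(N) = -5 + (2 - 1*2) = -5 + (2 - 2) = -5 + 0 = -5)
v(E) = 7 + E
(v(q(u(3, -2/3))) + t(-2))² = ((7 - 5) + 13)² = (2 + 13)² = 15² = 225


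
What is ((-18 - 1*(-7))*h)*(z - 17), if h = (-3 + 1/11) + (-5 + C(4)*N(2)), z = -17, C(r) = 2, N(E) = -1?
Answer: -3706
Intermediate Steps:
h = -109/11 (h = (-3 + 1/11) + (-5 + 2*(-1)) = (-3 + 1/11) + (-5 - 2) = -32/11 - 7 = -109/11 ≈ -9.9091)
((-18 - 1*(-7))*h)*(z - 17) = ((-18 - 1*(-7))*(-109/11))*(-17 - 17) = ((-18 + 7)*(-109/11))*(-34) = -11*(-109/11)*(-34) = 109*(-34) = -3706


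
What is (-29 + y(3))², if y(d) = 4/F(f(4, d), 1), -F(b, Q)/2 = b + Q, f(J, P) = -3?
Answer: 784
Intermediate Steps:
F(b, Q) = -2*Q - 2*b (F(b, Q) = -2*(b + Q) = -2*(Q + b) = -2*Q - 2*b)
y(d) = 1 (y(d) = 4/(-2*1 - 2*(-3)) = 4/(-2 + 6) = 4/4 = 4*(¼) = 1)
(-29 + y(3))² = (-29 + 1)² = (-28)² = 784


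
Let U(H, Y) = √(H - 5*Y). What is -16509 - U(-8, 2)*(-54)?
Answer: -16509 + 162*I*√2 ≈ -16509.0 + 229.1*I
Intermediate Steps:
-16509 - U(-8, 2)*(-54) = -16509 - √(-8 - 5*2)*(-54) = -16509 - √(-8 - 10)*(-54) = -16509 - √(-18)*(-54) = -16509 - 3*I*√2*(-54) = -16509 - (-162)*I*√2 = -16509 + 162*I*√2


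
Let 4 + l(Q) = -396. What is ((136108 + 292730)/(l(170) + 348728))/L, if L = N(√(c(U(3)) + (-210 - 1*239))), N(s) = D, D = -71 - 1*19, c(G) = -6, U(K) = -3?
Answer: -71473/5224920 ≈ -0.013679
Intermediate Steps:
l(Q) = -400 (l(Q) = -4 - 396 = -400)
D = -90 (D = -71 - 19 = -90)
N(s) = -90
L = -90
((136108 + 292730)/(l(170) + 348728))/L = ((136108 + 292730)/(-400 + 348728))/(-90) = (428838/348328)*(-1/90) = (428838*(1/348328))*(-1/90) = (214419/174164)*(-1/90) = -71473/5224920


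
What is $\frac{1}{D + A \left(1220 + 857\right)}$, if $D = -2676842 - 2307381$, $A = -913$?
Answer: $- \frac{1}{6880524} \approx -1.4534 \cdot 10^{-7}$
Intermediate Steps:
$D = -4984223$ ($D = -2676842 - 2307381 = -4984223$)
$\frac{1}{D + A \left(1220 + 857\right)} = \frac{1}{-4984223 - 913 \left(1220 + 857\right)} = \frac{1}{-4984223 - 1896301} = \frac{1}{-6880524} = - \frac{1}{6880524}$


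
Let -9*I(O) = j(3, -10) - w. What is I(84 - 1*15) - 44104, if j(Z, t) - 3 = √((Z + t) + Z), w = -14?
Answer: -396953/9 - 2*I/9 ≈ -44106.0 - 0.22222*I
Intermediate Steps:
j(Z, t) = 3 + √(t + 2*Z) (j(Z, t) = 3 + √((Z + t) + Z) = 3 + √(t + 2*Z))
I(O) = -17/9 - 2*I/9 (I(O) = -((3 + √(-10 + 2*3)) - 1*(-14))/9 = -((3 + √(-10 + 6)) + 14)/9 = -((3 + √(-4)) + 14)/9 = -((3 + 2*I) + 14)/9 = -(17 + 2*I)/9 = -17/9 - 2*I/9)
I(84 - 1*15) - 44104 = (-17/9 - 2*I/9) - 44104 = -396953/9 - 2*I/9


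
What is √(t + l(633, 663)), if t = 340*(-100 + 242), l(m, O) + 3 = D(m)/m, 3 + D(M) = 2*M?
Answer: 2*√537357287/211 ≈ 219.72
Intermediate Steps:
D(M) = -3 + 2*M
l(m, O) = -3 + (-3 + 2*m)/m
t = 48280 (t = 340*142 = 48280)
√(t + l(633, 663)) = √(48280 + (-3 - 1*633)/633) = √(48280 + (-3 - 633)/633) = √(48280 + (1/633)*(-636)) = √(48280 - 212/211) = √(10186868/211) = 2*√537357287/211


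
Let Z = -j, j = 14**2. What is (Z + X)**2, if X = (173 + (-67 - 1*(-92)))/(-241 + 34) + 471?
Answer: 39727809/529 ≈ 75100.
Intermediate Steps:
j = 196
Z = -196 (Z = -1*196 = -196)
X = 10811/23 (X = (173 + (-67 + 92))/(-207) + 471 = (173 + 25)*(-1/207) + 471 = 198*(-1/207) + 471 = -22/23 + 471 = 10811/23 ≈ 470.04)
(Z + X)**2 = (-196 + 10811/23)**2 = (6303/23)**2 = 39727809/529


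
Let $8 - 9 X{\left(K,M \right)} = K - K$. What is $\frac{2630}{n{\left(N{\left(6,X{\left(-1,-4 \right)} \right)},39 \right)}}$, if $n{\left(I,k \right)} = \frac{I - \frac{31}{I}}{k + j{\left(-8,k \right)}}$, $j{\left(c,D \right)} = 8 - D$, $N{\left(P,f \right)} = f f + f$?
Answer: $- \frac{46355328}{36979} \approx -1253.6$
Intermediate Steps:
$X{\left(K,M \right)} = \frac{8}{9}$ ($X{\left(K,M \right)} = \frac{8}{9} - \frac{K - K}{9} = \frac{8}{9} - 0 = \frac{8}{9} + 0 = \frac{8}{9}$)
$N{\left(P,f \right)} = f + f^{2}$ ($N{\left(P,f \right)} = f^{2} + f = f + f^{2}$)
$n{\left(I,k \right)} = - \frac{31}{8 I} + \frac{I}{8}$ ($n{\left(I,k \right)} = \frac{I - \frac{31}{I}}{k - \left(-8 + k\right)} = \frac{I - \frac{31}{I}}{8} = \left(I - \frac{31}{I}\right) \frac{1}{8} = - \frac{31}{8 I} + \frac{I}{8}$)
$\frac{2630}{n{\left(N{\left(6,X{\left(-1,-4 \right)} \right)},39 \right)}} = \frac{2630}{\frac{1}{8} \frac{1}{\frac{8}{9} \left(1 + \frac{8}{9}\right)} \left(-31 + \left(\frac{8 \left(1 + \frac{8}{9}\right)}{9}\right)^{2}\right)} = \frac{2630}{\frac{1}{8} \frac{1}{\frac{8}{9} \cdot \frac{17}{9}} \left(-31 + \left(\frac{8}{9} \cdot \frac{17}{9}\right)^{2}\right)} = \frac{2630}{\frac{1}{8} \frac{1}{\frac{136}{81}} \left(-31 + \left(\frac{136}{81}\right)^{2}\right)} = \frac{2630}{\frac{1}{8} \cdot \frac{81}{136} \left(-31 + \frac{18496}{6561}\right)} = \frac{2630}{\frac{1}{8} \cdot \frac{81}{136} \left(- \frac{184895}{6561}\right)} = \frac{2630}{- \frac{184895}{88128}} = 2630 \left(- \frac{88128}{184895}\right) = - \frac{46355328}{36979}$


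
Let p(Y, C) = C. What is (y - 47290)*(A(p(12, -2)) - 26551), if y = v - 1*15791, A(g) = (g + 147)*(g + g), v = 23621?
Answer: 1070589260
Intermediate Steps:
A(g) = 2*g*(147 + g) (A(g) = (147 + g)*(2*g) = 2*g*(147 + g))
y = 7830 (y = 23621 - 1*15791 = 23621 - 15791 = 7830)
(y - 47290)*(A(p(12, -2)) - 26551) = (7830 - 47290)*(2*(-2)*(147 - 2) - 26551) = -39460*(2*(-2)*145 - 26551) = -39460*(-580 - 26551) = -39460*(-27131) = 1070589260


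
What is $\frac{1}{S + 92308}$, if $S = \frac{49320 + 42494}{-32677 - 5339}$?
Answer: $\frac{19008}{1754544557} \approx 1.0834 \cdot 10^{-5}$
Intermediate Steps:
$S = - \frac{45907}{19008}$ ($S = \frac{91814}{-38016} = 91814 \left(- \frac{1}{38016}\right) = - \frac{45907}{19008} \approx -2.4151$)
$\frac{1}{S + 92308} = \frac{1}{- \frac{45907}{19008} + 92308} = \frac{1}{\frac{1754544557}{19008}} = \frac{19008}{1754544557}$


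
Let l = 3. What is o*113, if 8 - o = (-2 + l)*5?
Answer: 339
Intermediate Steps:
o = 3 (o = 8 - (-2 + 3)*5 = 8 - 5 = 3)
o*113 = 3*113 = 339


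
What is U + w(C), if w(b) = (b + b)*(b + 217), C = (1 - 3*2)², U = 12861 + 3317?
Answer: 28278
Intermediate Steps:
U = 16178
C = 25 (C = (1 - 6)² = (-5)² = 25)
w(b) = 2*b*(217 + b) (w(b) = (2*b)*(217 + b) = 2*b*(217 + b))
U + w(C) = 16178 + 2*25*(217 + 25) = 16178 + 2*25*242 = 16178 + 12100 = 28278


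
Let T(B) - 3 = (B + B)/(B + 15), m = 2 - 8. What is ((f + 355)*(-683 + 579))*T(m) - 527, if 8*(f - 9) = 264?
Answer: -208021/3 ≈ -69340.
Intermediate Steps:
f = 42 (f = 9 + (1/8)*264 = 9 + 33 = 42)
m = -6
T(B) = 3 + 2*B/(15 + B) (T(B) = 3 + (B + B)/(B + 15) = 3 + (2*B)/(15 + B) = 3 + 2*B/(15 + B))
((f + 355)*(-683 + 579))*T(m) - 527 = ((42 + 355)*(-683 + 579))*(5*(9 - 6)/(15 - 6)) - 527 = (397*(-104))*(5*3/9) - 527 = -206440*3/9 - 527 = -41288*5/3 - 527 = -206440/3 - 527 = -208021/3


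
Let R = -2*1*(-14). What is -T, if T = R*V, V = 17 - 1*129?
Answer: 3136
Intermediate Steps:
V = -112 (V = 17 - 129 = -112)
R = 28 (R = -2*(-14) = 28)
T = -3136 (T = 28*(-112) = -3136)
-T = -1*(-3136) = 3136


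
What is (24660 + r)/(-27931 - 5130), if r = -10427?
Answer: -14233/33061 ≈ -0.43051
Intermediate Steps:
(24660 + r)/(-27931 - 5130) = (24660 - 10427)/(-27931 - 5130) = 14233/(-33061) = 14233*(-1/33061) = -14233/33061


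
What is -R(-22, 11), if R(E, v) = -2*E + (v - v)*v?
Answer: -44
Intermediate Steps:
R(E, v) = -2*E (R(E, v) = -2*E + 0*v = -2*E + 0 = -2*E)
-R(-22, 11) = -(-2)*(-22) = -1*44 = -44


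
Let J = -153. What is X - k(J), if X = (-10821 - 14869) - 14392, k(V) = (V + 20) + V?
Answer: -39796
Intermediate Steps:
k(V) = 20 + 2*V (k(V) = (20 + V) + V = 20 + 2*V)
X = -40082 (X = -25690 - 14392 = -40082)
X - k(J) = -40082 - (20 + 2*(-153)) = -40082 - (20 - 306) = -40082 - 1*(-286) = -40082 + 286 = -39796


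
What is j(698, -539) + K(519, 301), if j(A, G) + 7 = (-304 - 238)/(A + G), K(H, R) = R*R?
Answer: 14403904/159 ≈ 90591.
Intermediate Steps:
K(H, R) = R**2
j(A, G) = -7 - 542/(A + G) (j(A, G) = -7 + (-304 - 238)/(A + G) = -7 - 542/(A + G))
j(698, -539) + K(519, 301) = (-542 - 7*698 - 7*(-539))/(698 - 539) + 301**2 = (-542 - 4886 + 3773)/159 + 90601 = (1/159)*(-1655) + 90601 = -1655/159 + 90601 = 14403904/159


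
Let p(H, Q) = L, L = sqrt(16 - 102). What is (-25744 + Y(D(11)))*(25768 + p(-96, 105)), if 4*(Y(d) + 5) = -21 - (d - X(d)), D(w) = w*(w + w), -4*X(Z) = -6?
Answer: -665184815 - 206515*I*sqrt(86)/8 ≈ -6.6519e+8 - 2.3939e+5*I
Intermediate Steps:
L = I*sqrt(86) (L = sqrt(-86) = I*sqrt(86) ≈ 9.2736*I)
X(Z) = 3/2 (X(Z) = -1/4*(-6) = 3/2)
p(H, Q) = I*sqrt(86)
D(w) = 2*w**2 (D(w) = w*(2*w) = 2*w**2)
Y(d) = -79/8 - d/4 (Y(d) = -5 + (-21 - (d - 1*3/2))/4 = -5 + (-21 - (d - 3/2))/4 = -5 + (-21 - (-3/2 + d))/4 = -5 + (-21 + (3/2 - d))/4 = -5 + (-39/2 - d)/4 = -5 + (-39/8 - d/4) = -79/8 - d/4)
(-25744 + Y(D(11)))*(25768 + p(-96, 105)) = (-25744 + (-79/8 - 11**2/2))*(25768 + I*sqrt(86)) = (-25744 + (-79/8 - 121/2))*(25768 + I*sqrt(86)) = (-25744 - 563/8)*(25768 + I*sqrt(86)) = -206515*(25768 + I*sqrt(86))/8 = -665184815 - 206515*I*sqrt(86)/8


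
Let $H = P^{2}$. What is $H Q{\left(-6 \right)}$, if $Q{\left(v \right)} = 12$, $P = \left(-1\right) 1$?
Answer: $12$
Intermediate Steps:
$P = -1$
$H = 1$ ($H = \left(-1\right)^{2} = 1$)
$H Q{\left(-6 \right)} = 1 \cdot 12 = 12$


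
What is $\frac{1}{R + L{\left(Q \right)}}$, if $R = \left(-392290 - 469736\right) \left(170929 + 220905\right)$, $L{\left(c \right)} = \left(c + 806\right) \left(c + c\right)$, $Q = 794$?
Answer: $- \frac{1}{337768554884} \approx -2.9606 \cdot 10^{-12}$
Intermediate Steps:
$L{\left(c \right)} = 2 c \left(806 + c\right)$ ($L{\left(c \right)} = \left(806 + c\right) 2 c = 2 c \left(806 + c\right)$)
$R = -337771095684$ ($R = \left(-862026\right) 391834 = -337771095684$)
$\frac{1}{R + L{\left(Q \right)}} = \frac{1}{-337771095684 + 2 \cdot 794 \left(806 + 794\right)} = \frac{1}{-337771095684 + 2 \cdot 794 \cdot 1600} = \frac{1}{-337771095684 + 2540800} = \frac{1}{-337768554884} = - \frac{1}{337768554884}$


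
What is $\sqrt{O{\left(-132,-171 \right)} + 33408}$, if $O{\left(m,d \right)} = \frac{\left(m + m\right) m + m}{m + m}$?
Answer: $\frac{\sqrt{133106}}{2} \approx 182.42$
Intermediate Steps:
$O{\left(m,d \right)} = \frac{m + 2 m^{2}}{2 m}$ ($O{\left(m,d \right)} = \frac{2 m m + m}{2 m} = \left(2 m^{2} + m\right) \frac{1}{2 m} = \left(m + 2 m^{2}\right) \frac{1}{2 m} = \frac{m + 2 m^{2}}{2 m}$)
$\sqrt{O{\left(-132,-171 \right)} + 33408} = \sqrt{\left(\frac{1}{2} - 132\right) + 33408} = \sqrt{- \frac{263}{2} + 33408} = \sqrt{\frac{66553}{2}} = \frac{\sqrt{133106}}{2}$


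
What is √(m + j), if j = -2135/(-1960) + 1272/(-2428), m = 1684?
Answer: √486610326006/16996 ≈ 41.043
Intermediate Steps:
j = 19219/33992 (j = -2135*(-1/1960) + 1272*(-1/2428) = 61/56 - 318/607 = 19219/33992 ≈ 0.56540)
√(m + j) = √(1684 + 19219/33992) = √(57261747/33992) = √486610326006/16996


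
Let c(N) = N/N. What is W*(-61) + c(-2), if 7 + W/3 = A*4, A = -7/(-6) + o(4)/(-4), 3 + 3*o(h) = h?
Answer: 489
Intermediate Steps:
o(h) = -1 + h/3
c(N) = 1
A = 13/12 (A = -7/(-6) + (-1 + (⅓)*4)/(-4) = -7*(-⅙) + (-1 + 4/3)*(-¼) = 7/6 + (⅓)*(-¼) = 7/6 - 1/12 = 13/12 ≈ 1.0833)
W = -8 (W = -21 + 3*((13/12)*4) = -21 + 3*(13/3) = -21 + 13 = -8)
W*(-61) + c(-2) = -8*(-61) + 1 = 488 + 1 = 489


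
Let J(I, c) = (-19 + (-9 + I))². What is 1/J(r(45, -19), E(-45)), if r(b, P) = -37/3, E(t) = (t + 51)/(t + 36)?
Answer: 9/14641 ≈ 0.00061471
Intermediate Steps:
E(t) = (51 + t)/(36 + t)
r(b, P) = -37/3 (r(b, P) = -37*⅓ = -37/3)
J(I, c) = (-28 + I)²
1/J(r(45, -19), E(-45)) = 1/((-28 - 37/3)²) = 1/((-121/3)²) = 1/(14641/9) = 9/14641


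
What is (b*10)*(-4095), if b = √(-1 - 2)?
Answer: -40950*I*√3 ≈ -70928.0*I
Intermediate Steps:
b = I*√3 (b = √(-3) = I*√3 ≈ 1.732*I)
(b*10)*(-4095) = ((I*√3)*10)*(-4095) = (10*I*√3)*(-4095) = -40950*I*√3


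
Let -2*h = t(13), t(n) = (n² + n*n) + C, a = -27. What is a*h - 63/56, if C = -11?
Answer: 35307/8 ≈ 4413.4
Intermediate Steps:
t(n) = -11 + 2*n² (t(n) = (n² + n*n) - 11 = (n² + n²) - 11 = 2*n² - 11 = -11 + 2*n²)
h = -327/2 (h = -(-11 + 2*13²)/2 = -(-11 + 2*169)/2 = -(-11 + 338)/2 = -½*327 = -327/2 ≈ -163.50)
a*h - 63/56 = -27*(-327/2) - 63/56 = 8829/2 - 63*1/56 = 8829/2 - 9/8 = 35307/8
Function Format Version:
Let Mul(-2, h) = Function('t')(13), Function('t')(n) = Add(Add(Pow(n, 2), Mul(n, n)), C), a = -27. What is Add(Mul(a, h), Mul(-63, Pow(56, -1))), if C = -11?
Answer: Rational(35307, 8) ≈ 4413.4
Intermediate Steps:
Function('t')(n) = Add(-11, Mul(2, Pow(n, 2))) (Function('t')(n) = Add(Add(Pow(n, 2), Mul(n, n)), -11) = Add(Add(Pow(n, 2), Pow(n, 2)), -11) = Add(Mul(2, Pow(n, 2)), -11) = Add(-11, Mul(2, Pow(n, 2))))
h = Rational(-327, 2) (h = Mul(Rational(-1, 2), Add(-11, Mul(2, Pow(13, 2)))) = Mul(Rational(-1, 2), Add(-11, Mul(2, 169))) = Mul(Rational(-1, 2), Add(-11, 338)) = Mul(Rational(-1, 2), 327) = Rational(-327, 2) ≈ -163.50)
Add(Mul(a, h), Mul(-63, Pow(56, -1))) = Add(Mul(-27, Rational(-327, 2)), Mul(-63, Pow(56, -1))) = Add(Rational(8829, 2), Mul(-63, Rational(1, 56))) = Add(Rational(8829, 2), Rational(-9, 8)) = Rational(35307, 8)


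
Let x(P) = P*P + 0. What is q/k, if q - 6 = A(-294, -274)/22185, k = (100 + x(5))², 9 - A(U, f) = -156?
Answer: 1777/4621875 ≈ 0.00038448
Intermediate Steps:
x(P) = P² (x(P) = P² + 0 = P²)
A(U, f) = 165 (A(U, f) = 9 - 1*(-156) = 9 + 156 = 165)
k = 15625 (k = (100 + 5²)² = (100 + 25)² = 125² = 15625)
q = 8885/1479 (q = 6 + 165/22185 = 6 + 165*(1/22185) = 6 + 11/1479 = 8885/1479 ≈ 6.0074)
q/k = (8885/1479)/15625 = (8885/1479)*(1/15625) = 1777/4621875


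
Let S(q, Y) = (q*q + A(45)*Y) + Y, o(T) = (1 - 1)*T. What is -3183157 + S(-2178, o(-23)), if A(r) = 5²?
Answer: 1560527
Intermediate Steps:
A(r) = 25
o(T) = 0 (o(T) = 0*T = 0)
S(q, Y) = q² + 26*Y (S(q, Y) = (q*q + 25*Y) + Y = (q² + 25*Y) + Y = q² + 26*Y)
-3183157 + S(-2178, o(-23)) = -3183157 + ((-2178)² + 26*0) = -3183157 + (4743684 + 0) = -3183157 + 4743684 = 1560527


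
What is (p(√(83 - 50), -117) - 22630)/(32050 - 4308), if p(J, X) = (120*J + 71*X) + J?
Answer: -30937/27742 + 11*√33/2522 ≈ -1.0901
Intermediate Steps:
p(J, X) = 71*X + 121*J (p(J, X) = (71*X + 120*J) + J = 71*X + 121*J)
(p(√(83 - 50), -117) - 22630)/(32050 - 4308) = ((71*(-117) + 121*√(83 - 50)) - 22630)/(32050 - 4308) = ((-8307 + 121*√33) - 22630)/27742 = (-30937 + 121*√33)*(1/27742) = -30937/27742 + 11*√33/2522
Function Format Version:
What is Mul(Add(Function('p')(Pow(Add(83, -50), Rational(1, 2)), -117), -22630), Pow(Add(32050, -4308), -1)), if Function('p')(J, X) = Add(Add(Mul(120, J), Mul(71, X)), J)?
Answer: Add(Rational(-30937, 27742), Mul(Rational(11, 2522), Pow(33, Rational(1, 2)))) ≈ -1.0901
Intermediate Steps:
Function('p')(J, X) = Add(Mul(71, X), Mul(121, J)) (Function('p')(J, X) = Add(Add(Mul(71, X), Mul(120, J)), J) = Add(Mul(71, X), Mul(121, J)))
Mul(Add(Function('p')(Pow(Add(83, -50), Rational(1, 2)), -117), -22630), Pow(Add(32050, -4308), -1)) = Mul(Add(Add(Mul(71, -117), Mul(121, Pow(Add(83, -50), Rational(1, 2)))), -22630), Pow(Add(32050, -4308), -1)) = Mul(Add(Add(-8307, Mul(121, Pow(33, Rational(1, 2)))), -22630), Pow(27742, -1)) = Mul(Add(-30937, Mul(121, Pow(33, Rational(1, 2)))), Rational(1, 27742)) = Add(Rational(-30937, 27742), Mul(Rational(11, 2522), Pow(33, Rational(1, 2))))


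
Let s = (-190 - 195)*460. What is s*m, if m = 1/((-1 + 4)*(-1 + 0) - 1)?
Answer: 44275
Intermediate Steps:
m = -¼ (m = 1/(3*(-1) - 1) = 1/(-3 - 1) = 1/(-4) = -¼ ≈ -0.25000)
s = -177100 (s = -385*460 = -177100)
s*m = -177100*(-¼) = 44275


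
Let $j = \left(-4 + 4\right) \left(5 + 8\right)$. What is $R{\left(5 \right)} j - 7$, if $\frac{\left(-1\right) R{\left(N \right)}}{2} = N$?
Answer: $-7$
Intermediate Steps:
$R{\left(N \right)} = - 2 N$
$j = 0$ ($j = 0 \cdot 13 = 0$)
$R{\left(5 \right)} j - 7 = \left(-2\right) 5 \cdot 0 - 7 = \left(-10\right) 0 - 7 = 0 - 7 = -7$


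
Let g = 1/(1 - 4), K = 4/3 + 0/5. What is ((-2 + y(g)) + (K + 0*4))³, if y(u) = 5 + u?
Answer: 64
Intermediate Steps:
K = 4/3 (K = 4*(⅓) + 0*(⅕) = 4/3 + 0 = 4/3 ≈ 1.3333)
g = -⅓ (g = 1/(-3) = -⅓ ≈ -0.33333)
((-2 + y(g)) + (K + 0*4))³ = ((-2 + (5 - ⅓)) + (4/3 + 0*4))³ = ((-2 + 14/3) + (4/3 + 0))³ = (8/3 + 4/3)³ = 4³ = 64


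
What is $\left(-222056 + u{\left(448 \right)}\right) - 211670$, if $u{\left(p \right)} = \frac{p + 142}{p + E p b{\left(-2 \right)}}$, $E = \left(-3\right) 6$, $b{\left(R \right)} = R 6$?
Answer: $- \frac{21082553113}{48608} \approx -4.3373 \cdot 10^{5}$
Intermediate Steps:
$b{\left(R \right)} = 6 R$
$E = -18$
$u{\left(p \right)} = \frac{142 + p}{217 p}$ ($u{\left(p \right)} = \frac{p + 142}{p + - 18 p 6 \left(-2\right)} = \frac{142 + p}{p + - 18 p \left(-12\right)} = \frac{142 + p}{p + 216 p} = \frac{142 + p}{217 p}$)
$\left(-222056 + u{\left(448 \right)}\right) - 211670 = \left(-222056 + \frac{142 + 448}{217 \cdot 448}\right) - 211670 = \left(-222056 + \frac{1}{217} \cdot \frac{1}{448} \cdot 590\right) - 211670 = \left(-222056 + \frac{295}{48608}\right) - 211670 = - \frac{10793697753}{48608} - 211670 = - \frac{21082553113}{48608}$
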